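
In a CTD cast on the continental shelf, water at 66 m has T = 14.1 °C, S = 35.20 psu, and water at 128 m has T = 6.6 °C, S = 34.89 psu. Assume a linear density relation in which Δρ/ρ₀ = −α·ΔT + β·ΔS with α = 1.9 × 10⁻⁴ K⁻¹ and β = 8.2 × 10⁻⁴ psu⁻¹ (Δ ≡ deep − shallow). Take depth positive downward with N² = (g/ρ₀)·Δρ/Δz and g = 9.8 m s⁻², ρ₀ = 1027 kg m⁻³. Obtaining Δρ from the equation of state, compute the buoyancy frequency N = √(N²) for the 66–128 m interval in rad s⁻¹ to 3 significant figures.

0.0136 rad s⁻¹

ΔT = -7.5 K, ΔS = -0.31 psu (deep − shallow).
Δρ/ρ₀ = −αΔT + βΔS = 1.425 × 10⁻³ − 2.542 × 10⁻⁴ = 1.1708 × 10⁻³, so Δρ ≈ 1.202 kg m⁻³.
N² = (g/ρ₀)·Δρ/Δz = g·(Δρ/ρ₀)/Δz = 9.8 × 1.1708 × 10⁻³ / 62 = 1.8506 × 10⁻⁴ s⁻².
N = √(1.8506 × 10⁻⁴) = 0.013604 rad s⁻¹ ≈ 0.0136 rad s⁻¹.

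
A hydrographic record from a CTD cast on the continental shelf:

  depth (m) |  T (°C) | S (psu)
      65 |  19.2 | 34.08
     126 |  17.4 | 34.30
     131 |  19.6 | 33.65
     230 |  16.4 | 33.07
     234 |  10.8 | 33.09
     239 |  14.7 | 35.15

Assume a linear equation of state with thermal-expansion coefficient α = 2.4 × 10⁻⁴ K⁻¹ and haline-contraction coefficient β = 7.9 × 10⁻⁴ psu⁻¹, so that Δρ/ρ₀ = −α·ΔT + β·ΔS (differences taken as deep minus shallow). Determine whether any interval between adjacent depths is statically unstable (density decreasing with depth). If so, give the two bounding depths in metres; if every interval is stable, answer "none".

Evaluate Δρ/ρ₀ = −αΔT + βΔS across each adjacent pair:
  65–126 m: −αΔT+βΔS = −(2.4 × 10⁻⁴)(-1.8)+(7.9 × 10⁻⁴)(+0.22) = 6.1 × 10⁻⁴ → stable
  126–131 m: −αΔT+βΔS = −(2.4 × 10⁻⁴)(+2.2)+(7.9 × 10⁻⁴)(-0.65) = -1.0 × 10⁻³ → UNSTABLE
  131–230 m: −αΔT+βΔS = −(2.4 × 10⁻⁴)(-3.2)+(7.9 × 10⁻⁴)(-0.58) = 3.1 × 10⁻⁴ → stable
  230–234 m: −αΔT+βΔS = −(2.4 × 10⁻⁴)(-5.6)+(7.9 × 10⁻⁴)(+0.02) = 1.4 × 10⁻³ → stable
  234–239 m: −αΔT+βΔS = −(2.4 × 10⁻⁴)(+3.9)+(7.9 × 10⁻⁴)(+2.06) = 6.9 × 10⁻⁴ → stable
The 126–131 m interval has Δρ < 0: lighter water underlies denser water.

126–131 m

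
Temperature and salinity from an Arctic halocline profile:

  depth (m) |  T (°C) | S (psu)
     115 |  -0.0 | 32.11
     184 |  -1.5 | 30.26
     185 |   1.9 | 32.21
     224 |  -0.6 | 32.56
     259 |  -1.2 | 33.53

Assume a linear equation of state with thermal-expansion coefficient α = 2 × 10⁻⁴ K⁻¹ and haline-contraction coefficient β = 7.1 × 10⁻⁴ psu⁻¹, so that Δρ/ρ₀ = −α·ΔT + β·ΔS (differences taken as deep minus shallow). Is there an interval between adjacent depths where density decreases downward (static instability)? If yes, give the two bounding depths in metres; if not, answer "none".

Evaluate Δρ/ρ₀ = −αΔT + βΔS across each adjacent pair:
  115–184 m: −αΔT+βΔS = −(2 × 10⁻⁴)(-1.5)+(7.1 × 10⁻⁴)(-1.85) = -1.0 × 10⁻³ → UNSTABLE
  184–185 m: −αΔT+βΔS = −(2 × 10⁻⁴)(+3.4)+(7.1 × 10⁻⁴)(+1.95) = 7.0 × 10⁻⁴ → stable
  185–224 m: −αΔT+βΔS = −(2 × 10⁻⁴)(-2.5)+(7.1 × 10⁻⁴)(+0.35) = 7.5 × 10⁻⁴ → stable
  224–259 m: −αΔT+βΔS = −(2 × 10⁻⁴)(-0.6)+(7.1 × 10⁻⁴)(+0.97) = 8.1 × 10⁻⁴ → stable
The 115–184 m interval has Δρ < 0: lighter water underlies denser water.

115–184 m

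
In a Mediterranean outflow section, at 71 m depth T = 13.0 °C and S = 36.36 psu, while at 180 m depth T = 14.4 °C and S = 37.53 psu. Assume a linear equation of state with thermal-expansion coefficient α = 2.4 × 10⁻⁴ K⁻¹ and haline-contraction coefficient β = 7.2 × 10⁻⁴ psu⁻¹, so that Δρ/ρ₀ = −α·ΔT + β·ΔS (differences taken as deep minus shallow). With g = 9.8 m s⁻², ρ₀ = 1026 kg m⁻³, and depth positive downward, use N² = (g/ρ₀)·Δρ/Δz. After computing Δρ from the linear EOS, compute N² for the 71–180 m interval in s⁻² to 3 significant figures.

ΔT = +1.4 K, ΔS = +1.17 psu (deep − shallow).
Δρ/ρ₀ = −αΔT + βΔS = -3.36 × 10⁻⁴ + 8.424 × 10⁻⁴ = 5.064 × 10⁻⁴, so Δρ ≈ 0.5196 kg m⁻³.
N² = (g/ρ₀)·Δρ/Δz = g·(Δρ/ρ₀)/Δz = 9.8 × 5.064 × 10⁻⁴ / 109 = 4.5530 × 10⁻⁵ s⁻² ≈ 4.55 × 10⁻⁵ s⁻².

4.55 × 10⁻⁵ s⁻²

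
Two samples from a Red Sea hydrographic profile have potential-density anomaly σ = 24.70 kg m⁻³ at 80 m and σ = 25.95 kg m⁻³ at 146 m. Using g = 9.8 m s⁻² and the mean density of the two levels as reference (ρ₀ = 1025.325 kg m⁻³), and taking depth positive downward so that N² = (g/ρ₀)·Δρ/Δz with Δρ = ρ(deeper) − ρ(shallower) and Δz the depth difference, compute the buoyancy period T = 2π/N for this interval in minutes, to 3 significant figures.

Δρ = 1025.95 − 1024.70 = 1.25 kg m⁻³ over Δz = 146 − 80 = 66 m.
N² = (9.8/1025.325) × (1.25/66) = 1.8102 × 10⁻⁴ s⁻².
N = √(1.8102 × 10⁻⁴) = 0.013454 rad s⁻¹, so T = 2π/N = 467.01 s = 7.7835 min ≈ 7.78 min.

7.78 min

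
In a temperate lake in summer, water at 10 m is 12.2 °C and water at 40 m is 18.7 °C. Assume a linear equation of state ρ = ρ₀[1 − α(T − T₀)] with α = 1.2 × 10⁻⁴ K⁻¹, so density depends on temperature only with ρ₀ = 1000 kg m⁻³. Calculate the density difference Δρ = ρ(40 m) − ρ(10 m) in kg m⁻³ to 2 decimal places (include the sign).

ΔT = +6.5 K, Δρ/ρ₀ = −αΔT = -7.80 × 10⁻⁴.
Δρ = 1000 × (-7.80 × 10⁻⁴) = -0.78 kg m⁻³.
Negative Δρ: lighter below, statically unstable.

-0.78 kg m⁻³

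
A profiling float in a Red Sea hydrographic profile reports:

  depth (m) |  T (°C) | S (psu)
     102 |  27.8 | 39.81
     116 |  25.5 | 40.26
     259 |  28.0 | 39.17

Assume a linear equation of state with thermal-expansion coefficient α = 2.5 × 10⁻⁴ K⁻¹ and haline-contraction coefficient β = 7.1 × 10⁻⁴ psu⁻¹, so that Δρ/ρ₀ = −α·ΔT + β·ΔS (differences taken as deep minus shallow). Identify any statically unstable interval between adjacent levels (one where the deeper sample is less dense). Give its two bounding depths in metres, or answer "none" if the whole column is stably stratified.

Evaluate Δρ/ρ₀ = −αΔT + βΔS across each adjacent pair:
  102–116 m: −αΔT+βΔS = −(2.5 × 10⁻⁴)(-2.3)+(7.1 × 10⁻⁴)(+0.45) = 8.9 × 10⁻⁴ → stable
  116–259 m: −αΔT+βΔS = −(2.5 × 10⁻⁴)(+2.5)+(7.1 × 10⁻⁴)(-1.09) = -1.4 × 10⁻³ → UNSTABLE
The 116–259 m interval has Δρ < 0: lighter water underlies denser water.

116–259 m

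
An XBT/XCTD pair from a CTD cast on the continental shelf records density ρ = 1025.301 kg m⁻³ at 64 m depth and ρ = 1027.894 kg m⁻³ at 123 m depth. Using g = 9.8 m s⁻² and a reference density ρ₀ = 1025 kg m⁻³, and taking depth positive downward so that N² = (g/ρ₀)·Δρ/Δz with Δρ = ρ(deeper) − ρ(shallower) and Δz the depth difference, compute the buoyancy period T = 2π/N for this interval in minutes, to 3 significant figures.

5.11 min

Δρ = 1027.894 − 1025.301 = 2.593 kg m⁻³ over Δz = 123 − 64 = 59 m.
N² = (9.8/1025) × (2.593/59) = 4.2020 × 10⁻⁴ s⁻².
N = √(4.2020 × 10⁻⁴) = 0.020499 rad s⁻¹, so T = 2π/N = 306.51 s = 5.1085 min ≈ 5.11 min.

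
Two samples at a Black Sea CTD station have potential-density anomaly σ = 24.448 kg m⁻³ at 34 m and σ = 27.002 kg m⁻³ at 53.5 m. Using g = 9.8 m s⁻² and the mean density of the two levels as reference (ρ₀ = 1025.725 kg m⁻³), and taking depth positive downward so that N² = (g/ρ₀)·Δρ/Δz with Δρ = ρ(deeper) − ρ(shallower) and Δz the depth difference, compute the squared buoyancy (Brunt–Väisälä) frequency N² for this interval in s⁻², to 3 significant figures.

Δρ = 1027.002 − 1024.448 = 2.554 kg m⁻³ over Δz = 53.5 − 34 = 19.5 m.
N² = (9.8/1025.725) × (2.554/19.5) = 1.2514 × 10⁻³ s⁻² ≈ 1.25 × 10⁻³ s⁻².

1.25 × 10⁻³ s⁻²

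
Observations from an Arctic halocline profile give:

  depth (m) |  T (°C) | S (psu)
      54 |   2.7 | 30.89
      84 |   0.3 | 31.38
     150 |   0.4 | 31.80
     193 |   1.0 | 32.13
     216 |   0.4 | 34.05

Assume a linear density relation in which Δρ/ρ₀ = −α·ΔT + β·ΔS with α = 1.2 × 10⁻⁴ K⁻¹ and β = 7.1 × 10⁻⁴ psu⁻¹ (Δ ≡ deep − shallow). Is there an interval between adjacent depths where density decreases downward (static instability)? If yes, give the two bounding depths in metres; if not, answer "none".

Evaluate Δρ/ρ₀ = −αΔT + βΔS across each adjacent pair:
  54–84 m: −αΔT+βΔS = −(1.2 × 10⁻⁴)(-2.4)+(7.1 × 10⁻⁴)(+0.49) = 6.4 × 10⁻⁴ → stable
  84–150 m: −αΔT+βΔS = −(1.2 × 10⁻⁴)(+0.1)+(7.1 × 10⁻⁴)(+0.42) = 2.9 × 10⁻⁴ → stable
  150–193 m: −αΔT+βΔS = −(1.2 × 10⁻⁴)(+0.6)+(7.1 × 10⁻⁴)(+0.33) = 1.6 × 10⁻⁴ → stable
  193–216 m: −αΔT+βΔS = −(1.2 × 10⁻⁴)(-0.6)+(7.1 × 10⁻⁴)(+1.92) = 1.4 × 10⁻³ → stable
Every interval has Δρ > 0: the column is stably stratified throughout.

none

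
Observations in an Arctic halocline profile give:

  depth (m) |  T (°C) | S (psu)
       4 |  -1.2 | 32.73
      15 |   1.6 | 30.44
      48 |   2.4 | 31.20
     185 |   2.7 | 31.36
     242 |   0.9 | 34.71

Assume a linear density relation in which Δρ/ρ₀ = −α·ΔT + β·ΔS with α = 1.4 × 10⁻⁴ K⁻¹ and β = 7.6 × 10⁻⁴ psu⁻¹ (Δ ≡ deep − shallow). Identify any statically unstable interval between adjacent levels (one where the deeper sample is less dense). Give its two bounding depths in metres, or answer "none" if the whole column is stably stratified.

4–15 m

Evaluate Δρ/ρ₀ = −αΔT + βΔS across each adjacent pair:
  4–15 m: −αΔT+βΔS = −(1.4 × 10⁻⁴)(+2.8)+(7.6 × 10⁻⁴)(-2.29) = -2.1 × 10⁻³ → UNSTABLE
  15–48 m: −αΔT+βΔS = −(1.4 × 10⁻⁴)(+0.8)+(7.6 × 10⁻⁴)(+0.76) = 4.7 × 10⁻⁴ → stable
  48–185 m: −αΔT+βΔS = −(1.4 × 10⁻⁴)(+0.3)+(7.6 × 10⁻⁴)(+0.16) = 8.0 × 10⁻⁵ → stable
  185–242 m: −αΔT+βΔS = −(1.4 × 10⁻⁴)(-1.8)+(7.6 × 10⁻⁴)(+3.35) = 2.8 × 10⁻³ → stable
The 4–15 m interval has Δρ < 0: lighter water underlies denser water.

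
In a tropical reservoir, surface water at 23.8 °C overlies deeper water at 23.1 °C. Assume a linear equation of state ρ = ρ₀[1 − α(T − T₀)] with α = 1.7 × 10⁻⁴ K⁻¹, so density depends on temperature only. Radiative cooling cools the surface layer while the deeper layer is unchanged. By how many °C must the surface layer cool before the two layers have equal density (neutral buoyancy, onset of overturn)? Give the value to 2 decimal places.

0.70 °C

With temperature the only control, equal density requires T_surf′ = T_deep.
T_surf′ = 23.1 °C.
Cooling required: 23.8 − 23.1 = 0.70 °C.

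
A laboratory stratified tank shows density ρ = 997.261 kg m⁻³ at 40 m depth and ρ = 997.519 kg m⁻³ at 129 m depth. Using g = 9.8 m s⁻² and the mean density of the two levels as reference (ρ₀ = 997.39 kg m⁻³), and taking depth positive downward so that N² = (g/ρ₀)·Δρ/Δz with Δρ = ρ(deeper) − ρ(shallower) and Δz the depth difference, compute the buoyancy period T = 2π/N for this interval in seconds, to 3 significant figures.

Δρ = 997.519 − 997.261 = 0.258 kg m⁻³ over Δz = 129 − 40 = 89 m.
N² = (9.8/997.39) × (0.258/89) = 2.8483 × 10⁻⁵ s⁻².
N = √(2.8483 × 10⁻⁵) = 5.3369 × 10⁻³ rad s⁻¹, so T = 2π/N = 1.1773 × 10³ s ≈ 1.18 × 10³ s.

1.18 × 10³ s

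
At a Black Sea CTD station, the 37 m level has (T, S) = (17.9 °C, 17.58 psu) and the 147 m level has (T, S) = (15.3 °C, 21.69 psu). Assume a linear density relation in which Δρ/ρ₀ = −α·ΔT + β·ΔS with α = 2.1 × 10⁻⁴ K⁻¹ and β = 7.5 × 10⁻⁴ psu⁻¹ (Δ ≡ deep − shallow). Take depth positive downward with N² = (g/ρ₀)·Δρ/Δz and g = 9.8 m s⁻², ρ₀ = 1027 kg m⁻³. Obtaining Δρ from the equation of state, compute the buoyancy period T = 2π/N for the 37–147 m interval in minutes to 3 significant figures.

ΔT = -2.6 K, ΔS = +4.11 psu (deep − shallow).
Δρ/ρ₀ = −αΔT + βΔS = 5.46 × 10⁻⁴ + 3.0825 × 10⁻³ = 3.6285 × 10⁻³, so Δρ ≈ 3.726 kg m⁻³.
N² = (g/ρ₀)·Δρ/Δz = g·(Δρ/ρ₀)/Δz = 9.8 × 3.6285 × 10⁻³ / 110 = 3.2327 × 10⁻⁴ s⁻².
N = √(3.2327 × 10⁻⁴) = 0.017980 rad s⁻¹ → T = 2π/N = 349.45 s = 5.8242 min ≈ 5.82 min.

5.82 min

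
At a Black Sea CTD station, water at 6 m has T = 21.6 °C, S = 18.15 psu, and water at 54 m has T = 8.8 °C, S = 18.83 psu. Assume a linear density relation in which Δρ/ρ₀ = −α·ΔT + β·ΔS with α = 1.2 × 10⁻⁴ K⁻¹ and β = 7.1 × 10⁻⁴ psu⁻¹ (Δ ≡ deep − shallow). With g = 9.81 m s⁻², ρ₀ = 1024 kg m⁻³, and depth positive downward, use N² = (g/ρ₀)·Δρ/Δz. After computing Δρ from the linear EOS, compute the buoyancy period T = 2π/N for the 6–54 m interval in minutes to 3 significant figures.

5.16 min

ΔT = -12.8 K, ΔS = +0.68 psu (deep − shallow).
Δρ/ρ₀ = −αΔT + βΔS = 1.536 × 10⁻³ + 4.828 × 10⁻⁴ = 2.0188 × 10⁻³, so Δρ ≈ 2.067 kg m⁻³.
N² = (g/ρ₀)·Δρ/Δz = g·(Δρ/ρ₀)/Δz = 9.81 × 2.0188 × 10⁻³ / 48 = 4.1259 × 10⁻⁴ s⁻².
N = √(4.1259 × 10⁻⁴) = 0.020312 rad s⁻¹ → T = 2π/N = 309.33 s = 5.1555 min ≈ 5.16 min.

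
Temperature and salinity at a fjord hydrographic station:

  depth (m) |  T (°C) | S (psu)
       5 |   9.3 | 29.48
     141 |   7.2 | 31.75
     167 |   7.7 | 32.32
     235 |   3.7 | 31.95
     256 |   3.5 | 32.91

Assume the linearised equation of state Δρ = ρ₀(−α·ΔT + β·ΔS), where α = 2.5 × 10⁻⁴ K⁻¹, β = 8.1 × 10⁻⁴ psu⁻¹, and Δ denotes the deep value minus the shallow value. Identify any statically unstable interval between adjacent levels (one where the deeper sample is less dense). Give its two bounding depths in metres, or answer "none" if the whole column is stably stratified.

none

Evaluate Δρ/ρ₀ = −αΔT + βΔS across each adjacent pair:
  5–141 m: −αΔT+βΔS = −(2.5 × 10⁻⁴)(-2.1)+(8.1 × 10⁻⁴)(+2.27) = 2.4 × 10⁻³ → stable
  141–167 m: −αΔT+βΔS = −(2.5 × 10⁻⁴)(+0.5)+(8.1 × 10⁻⁴)(+0.57) = 3.4 × 10⁻⁴ → stable
  167–235 m: −αΔT+βΔS = −(2.5 × 10⁻⁴)(-4.0)+(8.1 × 10⁻⁴)(-0.37) = 7.0 × 10⁻⁴ → stable
  235–256 m: −αΔT+βΔS = −(2.5 × 10⁻⁴)(-0.2)+(8.1 × 10⁻⁴)(+0.96) = 8.3 × 10⁻⁴ → stable
Every interval has Δρ > 0: the column is stably stratified throughout.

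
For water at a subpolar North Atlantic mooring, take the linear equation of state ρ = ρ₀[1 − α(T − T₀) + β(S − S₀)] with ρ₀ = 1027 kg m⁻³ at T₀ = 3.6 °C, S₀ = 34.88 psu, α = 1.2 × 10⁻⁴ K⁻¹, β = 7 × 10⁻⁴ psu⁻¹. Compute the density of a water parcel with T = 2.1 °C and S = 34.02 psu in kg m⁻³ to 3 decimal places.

1026.567 kg m⁻³

T − T₀ = -1.5 K, S − S₀ = -0.86 psu.
Bracket = 1 − α·(-1.5) + β·(-0.86) = 1 + (-4.22 × 10⁻⁴) = 0.9995780.
ρ = 1027 × 0.9995780 = 1026.567 kg m⁻³.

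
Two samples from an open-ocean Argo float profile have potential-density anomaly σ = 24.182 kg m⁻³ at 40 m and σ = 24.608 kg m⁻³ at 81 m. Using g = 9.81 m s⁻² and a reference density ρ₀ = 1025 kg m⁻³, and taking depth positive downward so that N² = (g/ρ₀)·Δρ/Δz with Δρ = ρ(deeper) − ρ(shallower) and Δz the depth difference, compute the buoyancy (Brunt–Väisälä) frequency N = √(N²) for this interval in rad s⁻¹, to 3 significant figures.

9.97 × 10⁻³ rad s⁻¹

Δρ = 1024.608 − 1024.182 = 0.426 kg m⁻³ over Δz = 81 − 40 = 41 m.
N² = (9.81/1025) × (0.426/41) = 9.9442 × 10⁻⁵ s⁻².
N = √(9.9442 × 10⁻⁵) = 9.9721 × 10⁻³ rad s⁻¹ ≈ 9.97 × 10⁻³ rad s⁻¹.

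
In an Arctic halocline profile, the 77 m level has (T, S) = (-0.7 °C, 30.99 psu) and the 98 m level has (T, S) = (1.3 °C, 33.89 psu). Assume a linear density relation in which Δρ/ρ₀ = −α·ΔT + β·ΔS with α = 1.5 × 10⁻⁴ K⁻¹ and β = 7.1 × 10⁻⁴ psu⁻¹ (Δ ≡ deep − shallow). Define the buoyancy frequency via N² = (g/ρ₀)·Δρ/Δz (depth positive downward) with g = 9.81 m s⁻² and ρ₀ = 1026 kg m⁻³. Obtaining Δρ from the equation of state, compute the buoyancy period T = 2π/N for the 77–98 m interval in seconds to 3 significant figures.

219 s

ΔT = +2.0 K, ΔS = +2.90 psu (deep − shallow).
Δρ/ρ₀ = −αΔT + βΔS = -3.00 × 10⁻⁴ + 2.059 × 10⁻³ = 1.759 × 10⁻³, so Δρ ≈ 1.805 kg m⁻³.
N² = (g/ρ₀)·Δρ/Δz = g·(Δρ/ρ₀)/Δz = 9.81 × 1.759 × 10⁻³ / 21 = 8.2170 × 10⁻⁴ s⁻².
N = √(8.2170 × 10⁻⁴) = 0.028665 rad s⁻¹ → T = 2π/N = 219.19 s ≈ 219 s.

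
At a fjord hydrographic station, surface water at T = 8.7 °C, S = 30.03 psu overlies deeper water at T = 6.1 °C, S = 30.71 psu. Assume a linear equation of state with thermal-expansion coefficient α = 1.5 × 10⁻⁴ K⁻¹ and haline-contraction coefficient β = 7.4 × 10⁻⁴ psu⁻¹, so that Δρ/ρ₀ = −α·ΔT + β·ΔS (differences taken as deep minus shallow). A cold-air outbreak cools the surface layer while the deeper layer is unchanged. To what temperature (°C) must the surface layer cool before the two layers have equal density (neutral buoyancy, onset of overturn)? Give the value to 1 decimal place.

Neutral buoyancy requires Δρ = 0, i.e. −α(T_deep − T_surf′) + β(S_deep − S_surf) = 0.
T_surf′ = T_deep − (β/α)·ΔS = 6.1 − (7.4 × 10⁻⁴/1.5 × 10⁻⁴)·(+0.68) = 2.745 °C.
Cooling required: 8.7 − (2.745) = 5.955 °C.

2.7 °C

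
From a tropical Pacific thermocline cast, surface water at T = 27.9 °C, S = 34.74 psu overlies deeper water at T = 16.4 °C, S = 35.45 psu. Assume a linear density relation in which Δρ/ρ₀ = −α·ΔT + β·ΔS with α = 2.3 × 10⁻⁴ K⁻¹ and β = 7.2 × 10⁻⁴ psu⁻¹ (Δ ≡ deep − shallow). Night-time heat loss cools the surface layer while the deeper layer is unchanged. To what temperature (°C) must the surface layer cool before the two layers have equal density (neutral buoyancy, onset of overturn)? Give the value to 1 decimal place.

14.2 °C

Neutral buoyancy requires Δρ = 0, i.e. −α(T_deep − T_surf′) + β(S_deep − S_surf) = 0.
T_surf′ = T_deep − (β/α)·ΔS = 16.4 − (7.2 × 10⁻⁴/2.3 × 10⁻⁴)·(+0.71) = 14.177 °C.
Cooling required: 27.9 − (14.177) = 13.723 °C.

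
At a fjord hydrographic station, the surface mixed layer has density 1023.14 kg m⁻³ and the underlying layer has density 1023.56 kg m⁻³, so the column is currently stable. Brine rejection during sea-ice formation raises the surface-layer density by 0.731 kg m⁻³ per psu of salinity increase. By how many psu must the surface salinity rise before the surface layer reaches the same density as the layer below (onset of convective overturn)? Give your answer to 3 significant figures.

Density deficit of the surface layer: 1023.56 − 1023.14 = 0.42 kg m⁻³.
Required change = 0.42 / 0.731 = 0.575 psu.

0.575 psu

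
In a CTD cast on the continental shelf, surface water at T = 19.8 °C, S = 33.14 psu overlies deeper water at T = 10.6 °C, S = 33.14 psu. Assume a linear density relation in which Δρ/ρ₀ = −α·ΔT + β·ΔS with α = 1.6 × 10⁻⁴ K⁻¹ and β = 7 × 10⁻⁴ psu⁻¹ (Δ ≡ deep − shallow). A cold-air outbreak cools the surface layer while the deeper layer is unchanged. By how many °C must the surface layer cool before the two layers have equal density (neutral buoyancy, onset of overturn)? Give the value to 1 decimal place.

Neutral buoyancy requires Δρ = 0, i.e. −α(T_deep − T_surf′) + β(S_deep − S_surf) = 0.
T_surf′ = T_deep − (β/α)·ΔS = 10.6 − (7 × 10⁻⁴/1.6 × 10⁻⁴)·(+0.00) = 10.600 °C.
Cooling required: 19.8 − (10.600) = 9.200 °C.

9.2 °C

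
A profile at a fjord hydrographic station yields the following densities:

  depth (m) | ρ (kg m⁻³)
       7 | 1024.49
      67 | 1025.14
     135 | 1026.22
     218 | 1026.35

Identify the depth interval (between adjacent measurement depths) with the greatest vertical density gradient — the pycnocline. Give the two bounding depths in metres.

67–135 m

Compute the density gradient over each adjacent pair:
  7–67 m: Δρ/Δz = 0.65/60 = 0.011 kg m⁻⁴
  67–135 m: Δρ/Δz = 1.08/68 = 0.016 kg m⁻⁴
  135–218 m: Δρ/Δz = 0.13/83 = 1.6 × 10⁻³ kg m⁻⁴
The largest gradient is in the 67–135 m interval — the pycnocline.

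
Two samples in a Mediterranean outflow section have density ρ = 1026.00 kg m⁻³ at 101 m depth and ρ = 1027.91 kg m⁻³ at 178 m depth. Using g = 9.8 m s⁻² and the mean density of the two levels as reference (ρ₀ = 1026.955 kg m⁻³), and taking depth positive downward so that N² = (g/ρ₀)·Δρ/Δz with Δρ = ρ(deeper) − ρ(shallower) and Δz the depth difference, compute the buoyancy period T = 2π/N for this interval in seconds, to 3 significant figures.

408 s

Δρ = 1027.91 − 1026.00 = 1.91 kg m⁻³ over Δz = 178 − 101 = 77 m.
N² = (9.8/1026.955) × (1.91/77) = 2.3671 × 10⁻⁴ s⁻².
N = √(2.3671 × 10⁻⁴) = 0.015385 rad s⁻¹, so T = 2π/N = 408.40 s ≈ 408 s.
A positive N² confirms static stability across the interval.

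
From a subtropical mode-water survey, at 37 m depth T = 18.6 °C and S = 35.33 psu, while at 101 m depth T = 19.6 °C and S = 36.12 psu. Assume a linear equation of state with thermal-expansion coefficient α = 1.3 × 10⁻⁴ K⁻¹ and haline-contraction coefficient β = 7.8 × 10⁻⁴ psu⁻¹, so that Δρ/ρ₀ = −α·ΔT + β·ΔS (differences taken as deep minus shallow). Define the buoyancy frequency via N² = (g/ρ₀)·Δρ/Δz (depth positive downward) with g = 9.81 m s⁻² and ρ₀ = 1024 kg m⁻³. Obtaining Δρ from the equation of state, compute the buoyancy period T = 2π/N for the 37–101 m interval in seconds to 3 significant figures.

728 s

ΔT = +1.0 K, ΔS = +0.79 psu (deep − shallow).
Δρ/ρ₀ = −αΔT + βΔS = -1.30 × 10⁻⁴ + 6.162 × 10⁻⁴ = 4.862 × 10⁻⁴, so Δρ ≈ 0.4979 kg m⁻³.
N² = (g/ρ₀)·Δρ/Δz = g·(Δρ/ρ₀)/Δz = 9.81 × 4.862 × 10⁻⁴ / 64 = 7.4525 × 10⁻⁵ s⁻².
N = √(7.4525 × 10⁻⁵) = 8.6328 × 10⁻³ rad s⁻¹ → T = 2π/N = 727.83 s ≈ 728 s.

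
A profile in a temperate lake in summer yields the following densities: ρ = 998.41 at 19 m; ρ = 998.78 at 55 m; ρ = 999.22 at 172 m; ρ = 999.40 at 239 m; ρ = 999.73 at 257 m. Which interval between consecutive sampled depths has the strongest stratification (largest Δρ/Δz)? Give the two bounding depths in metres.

Compute the density gradient over each adjacent pair:
  19–55 m: Δρ/Δz = 0.37/36 = 0.010 kg m⁻⁴
  55–172 m: Δρ/Δz = 0.44/117 = 3.8 × 10⁻³ kg m⁻⁴
  172–239 m: Δρ/Δz = 0.18/67 = 2.7 × 10⁻³ kg m⁻⁴
  239–257 m: Δρ/Δz = 0.33/18 = 0.018 kg m⁻⁴
The largest gradient is in the 239–257 m interval — the pycnocline.

239–257 m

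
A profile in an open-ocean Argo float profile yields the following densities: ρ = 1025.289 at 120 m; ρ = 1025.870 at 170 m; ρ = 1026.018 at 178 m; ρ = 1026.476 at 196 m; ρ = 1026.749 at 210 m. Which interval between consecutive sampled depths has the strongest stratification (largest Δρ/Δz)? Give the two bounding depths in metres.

Compute the density gradient over each adjacent pair:
  120–170 m: Δρ/Δz = 0.581/50 = 0.012 kg m⁻⁴
  170–178 m: Δρ/Δz = 0.148/8 = 0.018 kg m⁻⁴
  178–196 m: Δρ/Δz = 0.458/18 = 0.025 kg m⁻⁴
  196–210 m: Δρ/Δz = 0.273/14 = 0.019 kg m⁻⁴
The largest gradient is in the 178–196 m interval — the pycnocline.

178–196 m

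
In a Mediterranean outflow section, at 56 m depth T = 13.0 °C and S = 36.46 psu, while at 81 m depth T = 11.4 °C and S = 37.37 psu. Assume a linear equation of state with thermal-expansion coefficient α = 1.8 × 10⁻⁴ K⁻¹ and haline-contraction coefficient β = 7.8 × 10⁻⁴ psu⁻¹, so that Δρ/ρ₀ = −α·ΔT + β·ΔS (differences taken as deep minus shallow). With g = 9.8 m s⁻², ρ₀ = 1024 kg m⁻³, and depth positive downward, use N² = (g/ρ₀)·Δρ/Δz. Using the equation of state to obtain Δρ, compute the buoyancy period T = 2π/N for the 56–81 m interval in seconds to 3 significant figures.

318 s

ΔT = -1.6 K, ΔS = +0.91 psu (deep − shallow).
Δρ/ρ₀ = −αΔT + βΔS = 2.88 × 10⁻⁴ + 7.098 × 10⁻⁴ = 9.978 × 10⁻⁴, so Δρ ≈ 1.022 kg m⁻³.
N² = (g/ρ₀)·Δρ/Δz = g·(Δρ/ρ₀)/Δz = 9.8 × 9.978 × 10⁻⁴ / 25 = 3.9114 × 10⁻⁴ s⁻².
N = √(3.9114 × 10⁻⁴) = 0.019777 rad s⁻¹ → T = 2π/N = 317.70 s ≈ 318 s.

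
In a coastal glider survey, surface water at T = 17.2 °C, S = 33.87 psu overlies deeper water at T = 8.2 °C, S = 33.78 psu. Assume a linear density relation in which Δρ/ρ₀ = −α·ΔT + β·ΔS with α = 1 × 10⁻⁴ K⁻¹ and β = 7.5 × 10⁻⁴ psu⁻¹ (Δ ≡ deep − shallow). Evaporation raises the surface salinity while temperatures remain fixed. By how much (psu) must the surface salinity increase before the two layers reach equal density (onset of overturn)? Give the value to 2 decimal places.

1.11 psu

Neutral buoyancy requires −α(T_deep − T_surf) + β(S_deep − S_surf′) = 0.
S_surf′ = S_deep − (α/β)·ΔT = 33.78 − (1 × 10⁻⁴/7.5 × 10⁻⁴)·(-9.0) = 34.9800 psu.
Increase required: 34.9800 − 33.87 = 1.1100 psu.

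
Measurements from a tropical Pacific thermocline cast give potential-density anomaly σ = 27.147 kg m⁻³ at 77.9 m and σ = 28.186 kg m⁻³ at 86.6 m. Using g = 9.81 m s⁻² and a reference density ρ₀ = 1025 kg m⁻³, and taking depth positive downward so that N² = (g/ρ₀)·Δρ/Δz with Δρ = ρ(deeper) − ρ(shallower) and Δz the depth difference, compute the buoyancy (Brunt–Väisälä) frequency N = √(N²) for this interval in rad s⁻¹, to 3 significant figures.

0.0338 rad s⁻¹

Δρ = 1028.186 − 1027.147 = 1.039 kg m⁻³ over Δz = 86.6 − 77.9 = 8.7 m.
N² = (9.81/1025) × (1.039/8.7) = 1.1430 × 10⁻³ s⁻².
N = √(1.1430 × 10⁻³) = 0.033808 rad s⁻¹ ≈ 0.0338 rad s⁻¹.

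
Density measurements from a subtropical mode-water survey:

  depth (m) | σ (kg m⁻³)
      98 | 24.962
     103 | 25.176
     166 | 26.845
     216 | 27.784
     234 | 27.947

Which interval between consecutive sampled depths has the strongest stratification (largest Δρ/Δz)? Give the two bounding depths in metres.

98–103 m

Compute the density gradient over each adjacent pair:
  98–103 m: Δρ/Δz = 0.214/5 = 0.043 kg m⁻⁴
  103–166 m: Δρ/Δz = 1.669/63 = 0.026 kg m⁻⁴
  166–216 m: Δρ/Δz = 0.939/50 = 0.019 kg m⁻⁴
  216–234 m: Δρ/Δz = 0.163/18 = 9.1 × 10⁻³ kg m⁻⁴
The largest gradient is in the 98–103 m interval — the pycnocline.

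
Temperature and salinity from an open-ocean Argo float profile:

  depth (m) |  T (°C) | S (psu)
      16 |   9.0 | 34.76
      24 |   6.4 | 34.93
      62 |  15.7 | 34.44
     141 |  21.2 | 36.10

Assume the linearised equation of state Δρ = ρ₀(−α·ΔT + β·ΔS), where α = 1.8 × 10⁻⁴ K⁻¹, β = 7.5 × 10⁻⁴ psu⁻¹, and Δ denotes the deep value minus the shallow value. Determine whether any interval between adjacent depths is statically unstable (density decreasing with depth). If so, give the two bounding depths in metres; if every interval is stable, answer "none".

Evaluate Δρ/ρ₀ = −αΔT + βΔS across each adjacent pair:
  16–24 m: −αΔT+βΔS = −(1.8 × 10⁻⁴)(-2.6)+(7.5 × 10⁻⁴)(+0.17) = 6.0 × 10⁻⁴ → stable
  24–62 m: −αΔT+βΔS = −(1.8 × 10⁻⁴)(+9.3)+(7.5 × 10⁻⁴)(-0.49) = -2.0 × 10⁻³ → UNSTABLE
  62–141 m: −αΔT+βΔS = −(1.8 × 10⁻⁴)(+5.5)+(7.5 × 10⁻⁴)(+1.66) = 2.6 × 10⁻⁴ → stable
The 24–62 m interval has Δρ < 0: lighter water underlies denser water.

24–62 m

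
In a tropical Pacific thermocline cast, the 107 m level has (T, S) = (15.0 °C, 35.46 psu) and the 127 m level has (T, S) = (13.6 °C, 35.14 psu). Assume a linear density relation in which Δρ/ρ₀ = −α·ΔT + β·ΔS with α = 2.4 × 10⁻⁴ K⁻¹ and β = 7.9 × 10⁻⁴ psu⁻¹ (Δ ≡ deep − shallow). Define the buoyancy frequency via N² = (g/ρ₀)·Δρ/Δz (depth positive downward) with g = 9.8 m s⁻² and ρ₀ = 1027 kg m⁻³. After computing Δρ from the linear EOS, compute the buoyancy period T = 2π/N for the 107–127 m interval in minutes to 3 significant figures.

ΔT = -1.4 K, ΔS = -0.32 psu (deep − shallow).
Δρ/ρ₀ = −αΔT + βΔS = 3.36 × 10⁻⁴ − 2.528 × 10⁻⁴ = 8.32 × 10⁻⁵, so Δρ ≈ 0.08545 kg m⁻³.
N² = (g/ρ₀)·Δρ/Δz = g·(Δρ/ρ₀)/Δz = 9.8 × 8.32 × 10⁻⁵ / 20 = 4.0768 × 10⁻⁵ s⁻².
N = √(4.0768 × 10⁻⁵) = 6.3850 × 10⁻³ rad s⁻¹ → T = 2π/N = 984.05 s = 16.401 min ≈ 16.4 min.

16.4 min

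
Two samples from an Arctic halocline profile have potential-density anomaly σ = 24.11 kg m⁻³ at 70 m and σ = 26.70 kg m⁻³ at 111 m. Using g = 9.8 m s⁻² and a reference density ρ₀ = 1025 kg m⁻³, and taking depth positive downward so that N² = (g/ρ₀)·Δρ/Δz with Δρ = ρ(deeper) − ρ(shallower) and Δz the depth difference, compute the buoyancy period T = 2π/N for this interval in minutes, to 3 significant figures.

Δρ = 1026.70 − 1024.11 = 2.59 kg m⁻³ over Δz = 111 − 70 = 41 m.
N² = (9.8/1025) × (2.59/41) = 6.0397 × 10⁻⁴ s⁻².
N = √(6.0397 × 10⁻⁴) = 0.024576 rad s⁻¹, so T = 2π/N = 255.66 s = 4.2610 min ≈ 4.26 min.
N² > 0, so the interval is statically stable.

4.26 min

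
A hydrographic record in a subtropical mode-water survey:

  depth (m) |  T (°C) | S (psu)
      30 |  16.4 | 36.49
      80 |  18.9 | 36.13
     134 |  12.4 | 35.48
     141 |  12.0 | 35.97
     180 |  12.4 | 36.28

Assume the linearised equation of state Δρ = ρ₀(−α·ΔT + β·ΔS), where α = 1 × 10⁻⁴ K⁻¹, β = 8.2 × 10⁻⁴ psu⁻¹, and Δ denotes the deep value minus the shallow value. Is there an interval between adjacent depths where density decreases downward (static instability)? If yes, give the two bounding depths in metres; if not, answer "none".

Evaluate Δρ/ρ₀ = −αΔT + βΔS across each adjacent pair:
  30–80 m: −αΔT+βΔS = −(1 × 10⁻⁴)(+2.5)+(8.2 × 10⁻⁴)(-0.36) = -5.5 × 10⁻⁴ → UNSTABLE
  80–134 m: −αΔT+βΔS = −(1 × 10⁻⁴)(-6.5)+(8.2 × 10⁻⁴)(-0.65) = 1.2 × 10⁻⁴ → stable
  134–141 m: −αΔT+βΔS = −(1 × 10⁻⁴)(-0.4)+(8.2 × 10⁻⁴)(+0.49) = 4.4 × 10⁻⁴ → stable
  141–180 m: −αΔT+βΔS = −(1 × 10⁻⁴)(+0.4)+(8.2 × 10⁻⁴)(+0.31) = 2.1 × 10⁻⁴ → stable
The 30–80 m interval has Δρ < 0: lighter water underlies denser water.

30–80 m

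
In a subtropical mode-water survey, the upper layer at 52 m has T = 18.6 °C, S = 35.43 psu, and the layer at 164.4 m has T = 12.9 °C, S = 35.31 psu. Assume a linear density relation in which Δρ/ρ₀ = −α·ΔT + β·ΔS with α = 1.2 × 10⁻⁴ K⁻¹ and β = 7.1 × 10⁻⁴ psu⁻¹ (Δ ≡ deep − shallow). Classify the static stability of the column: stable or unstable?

stable

ΔT = 12.9 − 18.6 = -5.7 K and ΔS = 35.31 − 35.43 = -0.12 psu (deep − shallow).
−αΔT = 6.84 × 10⁻⁴; βΔS = -8.52 × 10⁻⁵; sum Δρ/ρ₀ = 5.988 × 10⁻⁴.
Δρ/ρ₀ > 0, so Δρ > 0: deeper water is denser → statically stable.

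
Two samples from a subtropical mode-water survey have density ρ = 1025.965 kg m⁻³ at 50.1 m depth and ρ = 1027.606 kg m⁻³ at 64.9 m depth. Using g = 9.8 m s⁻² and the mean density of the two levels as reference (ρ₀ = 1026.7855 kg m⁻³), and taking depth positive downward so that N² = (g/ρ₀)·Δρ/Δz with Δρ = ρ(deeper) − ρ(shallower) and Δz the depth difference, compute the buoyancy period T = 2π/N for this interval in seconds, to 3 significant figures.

Δρ = 1027.606 − 1025.965 = 1.641 kg m⁻³ over Δz = 64.9 − 50.1 = 14.8 m.
N² = (9.8/1026.7855) × (1.641/14.8) = 1.0583 × 10⁻³ s⁻².
N = √(1.0583 × 10⁻³) = 0.032532 rad s⁻¹, so T = 2π/N = 193.14 s ≈ 193 s.

193 s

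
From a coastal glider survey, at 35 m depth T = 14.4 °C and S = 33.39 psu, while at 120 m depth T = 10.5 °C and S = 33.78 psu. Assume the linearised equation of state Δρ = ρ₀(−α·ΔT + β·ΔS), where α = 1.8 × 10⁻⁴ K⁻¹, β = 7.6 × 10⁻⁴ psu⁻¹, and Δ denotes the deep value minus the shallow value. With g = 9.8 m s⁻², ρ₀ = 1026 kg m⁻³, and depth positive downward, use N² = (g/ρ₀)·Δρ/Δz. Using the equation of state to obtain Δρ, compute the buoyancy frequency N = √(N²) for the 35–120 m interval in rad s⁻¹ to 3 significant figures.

0.0107 rad s⁻¹

ΔT = -3.9 K, ΔS = +0.39 psu (deep − shallow).
Δρ/ρ₀ = −αΔT + βΔS = 7.02 × 10⁻⁴ + 2.964 × 10⁻⁴ = 9.984 × 10⁻⁴, so Δρ ≈ 1.024 kg m⁻³.
N² = (g/ρ₀)·Δρ/Δz = g·(Δρ/ρ₀)/Δz = 9.8 × 9.984 × 10⁻⁴ / 85 = 1.1511 × 10⁻⁴ s⁻².
N = √(1.1511 × 10⁻⁴) = 0.010729 rad s⁻¹ ≈ 0.0107 rad s⁻¹.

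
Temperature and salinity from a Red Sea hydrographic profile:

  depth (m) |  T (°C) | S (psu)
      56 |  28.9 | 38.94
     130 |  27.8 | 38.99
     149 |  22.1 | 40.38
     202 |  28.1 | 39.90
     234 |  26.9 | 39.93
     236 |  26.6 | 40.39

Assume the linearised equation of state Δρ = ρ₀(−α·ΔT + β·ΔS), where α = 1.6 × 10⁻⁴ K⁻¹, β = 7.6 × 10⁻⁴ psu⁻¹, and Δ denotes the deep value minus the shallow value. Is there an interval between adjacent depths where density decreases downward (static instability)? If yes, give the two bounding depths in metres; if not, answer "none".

Evaluate Δρ/ρ₀ = −αΔT + βΔS across each adjacent pair:
  56–130 m: −αΔT+βΔS = −(1.6 × 10⁻⁴)(-1.1)+(7.6 × 10⁻⁴)(+0.05) = 2.1 × 10⁻⁴ → stable
  130–149 m: −αΔT+βΔS = −(1.6 × 10⁻⁴)(-5.7)+(7.6 × 10⁻⁴)(+1.39) = 2.0 × 10⁻³ → stable
  149–202 m: −αΔT+βΔS = −(1.6 × 10⁻⁴)(+6.0)+(7.6 × 10⁻⁴)(-0.48) = -1.3 × 10⁻³ → UNSTABLE
  202–234 m: −αΔT+βΔS = −(1.6 × 10⁻⁴)(-1.2)+(7.6 × 10⁻⁴)(+0.03) = 2.1 × 10⁻⁴ → stable
  234–236 m: −αΔT+βΔS = −(1.6 × 10⁻⁴)(-0.3)+(7.6 × 10⁻⁴)(+0.46) = 4.0 × 10⁻⁴ → stable
The 149–202 m interval has Δρ < 0: lighter water underlies denser water.

149–202 m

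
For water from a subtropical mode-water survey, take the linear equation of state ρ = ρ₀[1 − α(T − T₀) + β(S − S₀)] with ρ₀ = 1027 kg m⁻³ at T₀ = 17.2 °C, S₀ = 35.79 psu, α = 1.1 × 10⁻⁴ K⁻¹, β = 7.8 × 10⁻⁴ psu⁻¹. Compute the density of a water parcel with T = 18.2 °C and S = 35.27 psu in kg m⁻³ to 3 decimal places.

1026.470 kg m⁻³

T − T₀ = +1.0 K, S − S₀ = -0.52 psu.
Bracket = 1 − α·(+1.0) + β·(-0.52) = 1 + (-5.156 × 10⁻⁴) = 0.9994844.
ρ = 1027 × 0.9994844 = 1026.470 kg m⁻³.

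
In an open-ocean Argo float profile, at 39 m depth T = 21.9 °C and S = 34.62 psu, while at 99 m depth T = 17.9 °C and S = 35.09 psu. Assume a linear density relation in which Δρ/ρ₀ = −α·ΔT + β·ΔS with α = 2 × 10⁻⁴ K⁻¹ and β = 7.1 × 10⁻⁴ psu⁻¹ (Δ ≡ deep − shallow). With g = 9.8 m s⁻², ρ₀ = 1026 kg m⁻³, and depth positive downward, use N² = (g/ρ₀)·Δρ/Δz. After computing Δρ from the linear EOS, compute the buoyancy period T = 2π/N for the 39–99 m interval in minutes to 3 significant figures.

ΔT = -4.0 K, ΔS = +0.47 psu (deep − shallow).
Δρ/ρ₀ = −αΔT + βΔS = 8.00 × 10⁻⁴ + 3.337 × 10⁻⁴ = 1.1337 × 10⁻³, so Δρ ≈ 1.163 kg m⁻³.
N² = (g/ρ₀)·Δρ/Δz = g·(Δρ/ρ₀)/Δz = 9.8 × 1.1337 × 10⁻³ / 60 = 1.8517 × 10⁻⁴ s⁻².
N = √(1.8517 × 10⁻⁴) = 0.013608 rad s⁻¹ → T = 2π/N = 461.73 s = 7.6955 min ≈ 7.70 min.

7.70 min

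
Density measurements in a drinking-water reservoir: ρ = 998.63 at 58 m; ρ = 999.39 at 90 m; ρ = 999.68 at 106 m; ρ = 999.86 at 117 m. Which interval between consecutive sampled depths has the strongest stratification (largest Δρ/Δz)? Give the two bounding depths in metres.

58–90 m

Compute the density gradient over each adjacent pair:
  58–90 m: Δρ/Δz = 0.76/32 = 0.024 kg m⁻⁴
  90–106 m: Δρ/Δz = 0.29/16 = 0.018 kg m⁻⁴
  106–117 m: Δρ/Δz = 0.18/11 = 0.016 kg m⁻⁴
The largest gradient is in the 58–90 m interval — the pycnocline.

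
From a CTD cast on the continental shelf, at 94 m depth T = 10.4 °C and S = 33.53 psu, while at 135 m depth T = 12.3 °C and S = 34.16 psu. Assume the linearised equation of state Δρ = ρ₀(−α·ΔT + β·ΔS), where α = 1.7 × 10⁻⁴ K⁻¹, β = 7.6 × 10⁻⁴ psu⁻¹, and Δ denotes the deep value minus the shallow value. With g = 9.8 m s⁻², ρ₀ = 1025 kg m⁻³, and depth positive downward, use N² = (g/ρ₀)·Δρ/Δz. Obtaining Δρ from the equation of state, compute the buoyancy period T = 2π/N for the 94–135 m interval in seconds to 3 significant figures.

ΔT = +1.9 K, ΔS = +0.63 psu (deep − shallow).
Δρ/ρ₀ = −αΔT + βΔS = -3.23 × 10⁻⁴ + 4.788 × 10⁻⁴ = 1.558 × 10⁻⁴, so Δρ ≈ 0.1597 kg m⁻³.
N² = (g/ρ₀)·Δρ/Δz = g·(Δρ/ρ₀)/Δz = 9.8 × 1.558 × 10⁻⁴ / 41 = 3.7240 × 10⁻⁵ s⁻².
N = √(3.7240 × 10⁻⁵) = 6.1025 × 10⁻³ rad s⁻¹ → T = 2π/N = 1.0296 × 10³ s ≈ 1.03 × 10³ s.

1.03 × 10³ s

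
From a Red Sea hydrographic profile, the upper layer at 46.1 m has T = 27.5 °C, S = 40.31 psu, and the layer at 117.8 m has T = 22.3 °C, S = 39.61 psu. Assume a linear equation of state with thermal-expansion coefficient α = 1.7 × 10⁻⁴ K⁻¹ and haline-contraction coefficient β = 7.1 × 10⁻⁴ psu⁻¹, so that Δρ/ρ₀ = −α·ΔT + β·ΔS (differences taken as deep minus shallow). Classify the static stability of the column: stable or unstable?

ΔT = 22.3 − 27.5 = -5.2 K and ΔS = 39.61 − 40.31 = -0.70 psu (deep − shallow).
−αΔT = 8.84 × 10⁻⁴; βΔS = -4.97 × 10⁻⁴; sum Δρ/ρ₀ = 3.87 × 10⁻⁴.
Δρ/ρ₀ > 0, so Δρ > 0: deeper water is denser → statically stable.

stable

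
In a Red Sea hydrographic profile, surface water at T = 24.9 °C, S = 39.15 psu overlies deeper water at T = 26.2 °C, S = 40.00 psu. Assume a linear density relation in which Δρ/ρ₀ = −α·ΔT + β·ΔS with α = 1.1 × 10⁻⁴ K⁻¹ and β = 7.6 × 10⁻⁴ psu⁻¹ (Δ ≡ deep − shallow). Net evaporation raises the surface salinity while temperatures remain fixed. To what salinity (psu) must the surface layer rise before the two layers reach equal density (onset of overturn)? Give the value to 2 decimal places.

Neutral buoyancy requires −α(T_deep − T_surf) + β(S_deep − S_surf′) = 0.
S_surf′ = S_deep − (α/β)·ΔT = 40.00 − (1.1 × 10⁻⁴/7.6 × 10⁻⁴)·(+1.3) = 39.8118 psu.
Increase required: 39.8118 − 39.15 = 0.6618 psu.

39.81 psu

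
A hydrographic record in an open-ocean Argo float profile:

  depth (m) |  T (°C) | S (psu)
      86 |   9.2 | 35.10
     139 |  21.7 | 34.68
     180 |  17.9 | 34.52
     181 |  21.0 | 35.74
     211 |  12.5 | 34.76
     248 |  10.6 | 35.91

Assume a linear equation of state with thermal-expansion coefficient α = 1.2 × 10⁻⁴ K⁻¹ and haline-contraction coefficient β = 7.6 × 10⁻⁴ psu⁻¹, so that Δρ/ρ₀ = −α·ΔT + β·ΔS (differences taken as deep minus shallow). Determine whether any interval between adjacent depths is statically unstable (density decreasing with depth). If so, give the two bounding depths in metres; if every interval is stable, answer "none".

Evaluate Δρ/ρ₀ = −αΔT + βΔS across each adjacent pair:
  86–139 m: −αΔT+βΔS = −(1.2 × 10⁻⁴)(+12.5)+(7.6 × 10⁻⁴)(-0.42) = -1.8 × 10⁻³ → UNSTABLE
  139–180 m: −αΔT+βΔS = −(1.2 × 10⁻⁴)(-3.8)+(7.6 × 10⁻⁴)(-0.16) = 3.3 × 10⁻⁴ → stable
  180–181 m: −αΔT+βΔS = −(1.2 × 10⁻⁴)(+3.1)+(7.6 × 10⁻⁴)(+1.22) = 5.6 × 10⁻⁴ → stable
  181–211 m: −αΔT+βΔS = −(1.2 × 10⁻⁴)(-8.5)+(7.6 × 10⁻⁴)(-0.98) = 2.8 × 10⁻⁴ → stable
  211–248 m: −αΔT+βΔS = −(1.2 × 10⁻⁴)(-1.9)+(7.6 × 10⁻⁴)(+1.15) = 1.1 × 10⁻³ → stable
The 86–139 m interval has Δρ < 0: lighter water underlies denser water.

86–139 m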